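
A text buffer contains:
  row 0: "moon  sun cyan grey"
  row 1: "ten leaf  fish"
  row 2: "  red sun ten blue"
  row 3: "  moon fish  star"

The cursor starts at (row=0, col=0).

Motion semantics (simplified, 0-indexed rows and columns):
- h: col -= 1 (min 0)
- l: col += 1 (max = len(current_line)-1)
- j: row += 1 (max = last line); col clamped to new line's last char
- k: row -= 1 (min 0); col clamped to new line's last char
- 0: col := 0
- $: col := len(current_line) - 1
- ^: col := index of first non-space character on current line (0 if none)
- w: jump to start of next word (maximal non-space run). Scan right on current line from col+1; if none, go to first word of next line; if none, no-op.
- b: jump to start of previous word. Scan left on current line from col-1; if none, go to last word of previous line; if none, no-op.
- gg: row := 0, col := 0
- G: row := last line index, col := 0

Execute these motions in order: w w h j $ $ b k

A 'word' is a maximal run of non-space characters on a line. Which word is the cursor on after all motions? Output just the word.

After 1 (w): row=0 col=6 char='s'
After 2 (w): row=0 col=10 char='c'
After 3 (h): row=0 col=9 char='_'
After 4 (j): row=1 col=9 char='_'
After 5 ($): row=1 col=13 char='h'
After 6 ($): row=1 col=13 char='h'
After 7 (b): row=1 col=10 char='f'
After 8 (k): row=0 col=10 char='c'

Answer: cyan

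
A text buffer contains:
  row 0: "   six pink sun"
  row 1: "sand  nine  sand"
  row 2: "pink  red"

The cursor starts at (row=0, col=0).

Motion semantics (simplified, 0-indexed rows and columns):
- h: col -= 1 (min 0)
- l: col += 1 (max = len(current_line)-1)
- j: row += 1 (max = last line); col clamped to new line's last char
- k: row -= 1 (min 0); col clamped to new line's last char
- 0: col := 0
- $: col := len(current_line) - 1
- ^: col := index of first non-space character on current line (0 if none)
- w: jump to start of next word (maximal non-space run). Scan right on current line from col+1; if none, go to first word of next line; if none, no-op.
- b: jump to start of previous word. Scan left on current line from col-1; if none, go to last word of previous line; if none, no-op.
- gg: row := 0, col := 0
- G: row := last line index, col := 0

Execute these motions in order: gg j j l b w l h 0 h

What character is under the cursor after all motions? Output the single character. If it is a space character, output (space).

After 1 (gg): row=0 col=0 char='_'
After 2 (j): row=1 col=0 char='s'
After 3 (j): row=2 col=0 char='p'
After 4 (l): row=2 col=1 char='i'
After 5 (b): row=2 col=0 char='p'
After 6 (w): row=2 col=6 char='r'
After 7 (l): row=2 col=7 char='e'
After 8 (h): row=2 col=6 char='r'
After 9 (0): row=2 col=0 char='p'
After 10 (h): row=2 col=0 char='p'

Answer: p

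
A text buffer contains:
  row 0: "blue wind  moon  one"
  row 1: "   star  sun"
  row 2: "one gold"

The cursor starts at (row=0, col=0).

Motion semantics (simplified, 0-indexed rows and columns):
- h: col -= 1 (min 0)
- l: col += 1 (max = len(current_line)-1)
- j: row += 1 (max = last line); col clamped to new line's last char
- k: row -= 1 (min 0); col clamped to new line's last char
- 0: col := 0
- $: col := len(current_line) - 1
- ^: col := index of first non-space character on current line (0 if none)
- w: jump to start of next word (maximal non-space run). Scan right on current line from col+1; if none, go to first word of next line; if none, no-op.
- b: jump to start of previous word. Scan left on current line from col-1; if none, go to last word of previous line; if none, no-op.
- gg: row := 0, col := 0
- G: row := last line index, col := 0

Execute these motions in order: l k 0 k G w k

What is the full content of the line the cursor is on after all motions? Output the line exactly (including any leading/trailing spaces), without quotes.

After 1 (l): row=0 col=1 char='l'
After 2 (k): row=0 col=1 char='l'
After 3 (0): row=0 col=0 char='b'
After 4 (k): row=0 col=0 char='b'
After 5 (G): row=2 col=0 char='o'
After 6 (w): row=2 col=4 char='g'
After 7 (k): row=1 col=4 char='t'

Answer:    star  sun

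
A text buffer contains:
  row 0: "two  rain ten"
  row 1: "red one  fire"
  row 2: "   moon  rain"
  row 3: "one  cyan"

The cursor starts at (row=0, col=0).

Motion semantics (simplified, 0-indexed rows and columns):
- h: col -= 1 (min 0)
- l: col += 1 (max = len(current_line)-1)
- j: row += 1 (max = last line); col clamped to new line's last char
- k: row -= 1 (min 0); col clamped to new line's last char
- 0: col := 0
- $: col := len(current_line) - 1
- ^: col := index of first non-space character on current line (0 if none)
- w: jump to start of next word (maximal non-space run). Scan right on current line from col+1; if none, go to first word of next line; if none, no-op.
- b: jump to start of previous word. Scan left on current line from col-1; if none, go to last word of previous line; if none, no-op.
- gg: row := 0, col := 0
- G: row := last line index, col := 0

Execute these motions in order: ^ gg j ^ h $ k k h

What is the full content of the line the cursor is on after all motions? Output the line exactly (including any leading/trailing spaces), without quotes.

After 1 (^): row=0 col=0 char='t'
After 2 (gg): row=0 col=0 char='t'
After 3 (j): row=1 col=0 char='r'
After 4 (^): row=1 col=0 char='r'
After 5 (h): row=1 col=0 char='r'
After 6 ($): row=1 col=12 char='e'
After 7 (k): row=0 col=12 char='n'
After 8 (k): row=0 col=12 char='n'
After 9 (h): row=0 col=11 char='e'

Answer: two  rain ten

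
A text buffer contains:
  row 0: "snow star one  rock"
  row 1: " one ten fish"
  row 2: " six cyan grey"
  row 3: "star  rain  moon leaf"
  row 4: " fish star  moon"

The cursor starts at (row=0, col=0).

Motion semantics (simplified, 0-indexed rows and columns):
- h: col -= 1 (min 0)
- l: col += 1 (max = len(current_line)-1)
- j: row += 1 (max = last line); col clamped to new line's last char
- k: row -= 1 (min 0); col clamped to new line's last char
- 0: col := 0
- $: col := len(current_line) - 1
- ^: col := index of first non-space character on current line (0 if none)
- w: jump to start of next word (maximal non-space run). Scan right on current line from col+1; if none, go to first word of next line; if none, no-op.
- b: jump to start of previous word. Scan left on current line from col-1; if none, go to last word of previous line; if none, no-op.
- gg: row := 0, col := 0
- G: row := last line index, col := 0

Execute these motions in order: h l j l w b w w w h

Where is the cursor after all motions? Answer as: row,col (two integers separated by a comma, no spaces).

After 1 (h): row=0 col=0 char='s'
After 2 (l): row=0 col=1 char='n'
After 3 (j): row=1 col=1 char='o'
After 4 (l): row=1 col=2 char='n'
After 5 (w): row=1 col=5 char='t'
After 6 (b): row=1 col=1 char='o'
After 7 (w): row=1 col=5 char='t'
After 8 (w): row=1 col=9 char='f'
After 9 (w): row=2 col=1 char='s'
After 10 (h): row=2 col=0 char='_'

Answer: 2,0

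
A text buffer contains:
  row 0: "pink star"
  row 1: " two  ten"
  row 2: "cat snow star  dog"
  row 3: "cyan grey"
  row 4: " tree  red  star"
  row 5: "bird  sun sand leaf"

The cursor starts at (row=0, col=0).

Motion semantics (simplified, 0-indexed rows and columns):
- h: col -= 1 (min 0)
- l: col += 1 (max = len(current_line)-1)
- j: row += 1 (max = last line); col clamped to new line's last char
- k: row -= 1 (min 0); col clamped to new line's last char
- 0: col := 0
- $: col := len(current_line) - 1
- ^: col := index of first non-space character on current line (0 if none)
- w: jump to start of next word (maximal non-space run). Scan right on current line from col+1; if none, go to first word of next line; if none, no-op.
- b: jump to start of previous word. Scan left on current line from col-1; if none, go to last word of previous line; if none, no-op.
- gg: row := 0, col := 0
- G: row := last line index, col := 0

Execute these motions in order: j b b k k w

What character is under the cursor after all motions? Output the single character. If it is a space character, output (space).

After 1 (j): row=1 col=0 char='_'
After 2 (b): row=0 col=5 char='s'
After 3 (b): row=0 col=0 char='p'
After 4 (k): row=0 col=0 char='p'
After 5 (k): row=0 col=0 char='p'
After 6 (w): row=0 col=5 char='s'

Answer: s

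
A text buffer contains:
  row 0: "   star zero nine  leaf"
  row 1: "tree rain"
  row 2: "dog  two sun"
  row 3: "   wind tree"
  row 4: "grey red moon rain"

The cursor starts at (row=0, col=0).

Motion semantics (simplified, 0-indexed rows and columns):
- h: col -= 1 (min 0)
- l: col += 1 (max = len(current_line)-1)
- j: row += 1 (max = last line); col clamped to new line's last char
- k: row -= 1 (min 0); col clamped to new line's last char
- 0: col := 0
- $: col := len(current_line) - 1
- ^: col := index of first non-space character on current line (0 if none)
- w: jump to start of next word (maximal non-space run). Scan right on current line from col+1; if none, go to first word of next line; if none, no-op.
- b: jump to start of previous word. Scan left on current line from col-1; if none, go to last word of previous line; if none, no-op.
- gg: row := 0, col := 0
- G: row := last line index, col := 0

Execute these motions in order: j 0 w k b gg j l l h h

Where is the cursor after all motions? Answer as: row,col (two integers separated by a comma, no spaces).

Answer: 1,0

Derivation:
After 1 (j): row=1 col=0 char='t'
After 2 (0): row=1 col=0 char='t'
After 3 (w): row=1 col=5 char='r'
After 4 (k): row=0 col=5 char='a'
After 5 (b): row=0 col=3 char='s'
After 6 (gg): row=0 col=0 char='_'
After 7 (j): row=1 col=0 char='t'
After 8 (l): row=1 col=1 char='r'
After 9 (l): row=1 col=2 char='e'
After 10 (h): row=1 col=1 char='r'
After 11 (h): row=1 col=0 char='t'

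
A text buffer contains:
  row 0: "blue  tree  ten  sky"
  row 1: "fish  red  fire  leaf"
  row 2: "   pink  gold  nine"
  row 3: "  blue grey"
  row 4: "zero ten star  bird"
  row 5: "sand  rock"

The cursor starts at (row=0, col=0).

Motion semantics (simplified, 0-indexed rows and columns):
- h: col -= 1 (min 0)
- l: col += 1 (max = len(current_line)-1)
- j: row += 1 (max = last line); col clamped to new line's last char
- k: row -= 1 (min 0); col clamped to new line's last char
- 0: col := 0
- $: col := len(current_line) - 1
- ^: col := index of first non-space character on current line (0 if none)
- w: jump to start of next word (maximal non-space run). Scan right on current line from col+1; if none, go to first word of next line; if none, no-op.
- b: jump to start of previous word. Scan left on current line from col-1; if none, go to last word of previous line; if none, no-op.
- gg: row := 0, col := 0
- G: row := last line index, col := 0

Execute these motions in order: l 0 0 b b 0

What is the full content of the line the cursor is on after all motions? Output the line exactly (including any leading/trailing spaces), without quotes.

After 1 (l): row=0 col=1 char='l'
After 2 (0): row=0 col=0 char='b'
After 3 (0): row=0 col=0 char='b'
After 4 (b): row=0 col=0 char='b'
After 5 (b): row=0 col=0 char='b'
After 6 (0): row=0 col=0 char='b'

Answer: blue  tree  ten  sky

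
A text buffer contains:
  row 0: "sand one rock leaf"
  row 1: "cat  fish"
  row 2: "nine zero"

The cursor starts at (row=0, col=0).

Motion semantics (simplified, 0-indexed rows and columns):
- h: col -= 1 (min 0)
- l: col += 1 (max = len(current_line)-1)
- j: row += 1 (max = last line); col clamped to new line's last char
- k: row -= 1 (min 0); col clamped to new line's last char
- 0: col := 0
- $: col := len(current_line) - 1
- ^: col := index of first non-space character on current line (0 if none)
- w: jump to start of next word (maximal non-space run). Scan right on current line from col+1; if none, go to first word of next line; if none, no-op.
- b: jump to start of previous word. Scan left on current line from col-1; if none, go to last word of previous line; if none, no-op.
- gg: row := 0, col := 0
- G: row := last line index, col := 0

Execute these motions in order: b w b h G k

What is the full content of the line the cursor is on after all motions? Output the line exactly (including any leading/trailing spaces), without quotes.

Answer: cat  fish

Derivation:
After 1 (b): row=0 col=0 char='s'
After 2 (w): row=0 col=5 char='o'
After 3 (b): row=0 col=0 char='s'
After 4 (h): row=0 col=0 char='s'
After 5 (G): row=2 col=0 char='n'
After 6 (k): row=1 col=0 char='c'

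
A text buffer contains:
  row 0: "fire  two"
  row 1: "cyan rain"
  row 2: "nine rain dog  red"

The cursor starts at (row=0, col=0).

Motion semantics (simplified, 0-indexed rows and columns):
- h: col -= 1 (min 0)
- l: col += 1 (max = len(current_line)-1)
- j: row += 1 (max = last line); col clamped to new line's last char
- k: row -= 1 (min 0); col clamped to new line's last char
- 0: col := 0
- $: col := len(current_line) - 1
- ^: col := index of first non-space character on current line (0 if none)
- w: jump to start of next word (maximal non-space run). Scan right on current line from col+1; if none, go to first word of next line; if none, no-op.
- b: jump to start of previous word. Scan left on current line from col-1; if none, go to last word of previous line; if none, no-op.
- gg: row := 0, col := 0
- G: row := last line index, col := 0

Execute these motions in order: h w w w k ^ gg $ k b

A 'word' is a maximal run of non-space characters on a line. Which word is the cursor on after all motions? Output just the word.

Answer: two

Derivation:
After 1 (h): row=0 col=0 char='f'
After 2 (w): row=0 col=6 char='t'
After 3 (w): row=1 col=0 char='c'
After 4 (w): row=1 col=5 char='r'
After 5 (k): row=0 col=5 char='_'
After 6 (^): row=0 col=0 char='f'
After 7 (gg): row=0 col=0 char='f'
After 8 ($): row=0 col=8 char='o'
After 9 (k): row=0 col=8 char='o'
After 10 (b): row=0 col=6 char='t'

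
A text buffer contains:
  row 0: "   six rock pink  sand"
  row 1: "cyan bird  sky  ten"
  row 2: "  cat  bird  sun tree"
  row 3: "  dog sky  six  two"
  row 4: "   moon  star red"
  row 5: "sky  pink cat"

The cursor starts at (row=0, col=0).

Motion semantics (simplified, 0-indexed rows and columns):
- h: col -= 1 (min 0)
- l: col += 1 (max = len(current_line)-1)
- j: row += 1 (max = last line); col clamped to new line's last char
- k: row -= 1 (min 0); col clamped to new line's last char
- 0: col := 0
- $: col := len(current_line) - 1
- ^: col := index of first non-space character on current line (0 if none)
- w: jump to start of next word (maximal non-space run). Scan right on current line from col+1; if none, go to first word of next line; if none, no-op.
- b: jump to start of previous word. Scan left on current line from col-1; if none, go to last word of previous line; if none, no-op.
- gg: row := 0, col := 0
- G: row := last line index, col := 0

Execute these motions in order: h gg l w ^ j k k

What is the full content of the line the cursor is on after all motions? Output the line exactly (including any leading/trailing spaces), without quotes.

Answer:    six rock pink  sand

Derivation:
After 1 (h): row=0 col=0 char='_'
After 2 (gg): row=0 col=0 char='_'
After 3 (l): row=0 col=1 char='_'
After 4 (w): row=0 col=3 char='s'
After 5 (^): row=0 col=3 char='s'
After 6 (j): row=1 col=3 char='n'
After 7 (k): row=0 col=3 char='s'
After 8 (k): row=0 col=3 char='s'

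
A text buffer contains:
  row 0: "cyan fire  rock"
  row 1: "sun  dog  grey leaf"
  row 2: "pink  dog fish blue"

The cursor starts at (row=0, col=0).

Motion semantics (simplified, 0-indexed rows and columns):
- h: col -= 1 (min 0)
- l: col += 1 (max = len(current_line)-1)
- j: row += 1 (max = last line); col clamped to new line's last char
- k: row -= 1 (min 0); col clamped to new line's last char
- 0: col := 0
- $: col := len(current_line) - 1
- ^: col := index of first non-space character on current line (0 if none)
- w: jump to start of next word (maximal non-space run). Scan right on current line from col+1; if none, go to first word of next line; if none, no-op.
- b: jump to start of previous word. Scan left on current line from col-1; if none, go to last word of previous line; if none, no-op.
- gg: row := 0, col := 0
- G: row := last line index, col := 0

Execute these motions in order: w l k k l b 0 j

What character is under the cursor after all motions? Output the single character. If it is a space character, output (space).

After 1 (w): row=0 col=5 char='f'
After 2 (l): row=0 col=6 char='i'
After 3 (k): row=0 col=6 char='i'
After 4 (k): row=0 col=6 char='i'
After 5 (l): row=0 col=7 char='r'
After 6 (b): row=0 col=5 char='f'
After 7 (0): row=0 col=0 char='c'
After 8 (j): row=1 col=0 char='s'

Answer: s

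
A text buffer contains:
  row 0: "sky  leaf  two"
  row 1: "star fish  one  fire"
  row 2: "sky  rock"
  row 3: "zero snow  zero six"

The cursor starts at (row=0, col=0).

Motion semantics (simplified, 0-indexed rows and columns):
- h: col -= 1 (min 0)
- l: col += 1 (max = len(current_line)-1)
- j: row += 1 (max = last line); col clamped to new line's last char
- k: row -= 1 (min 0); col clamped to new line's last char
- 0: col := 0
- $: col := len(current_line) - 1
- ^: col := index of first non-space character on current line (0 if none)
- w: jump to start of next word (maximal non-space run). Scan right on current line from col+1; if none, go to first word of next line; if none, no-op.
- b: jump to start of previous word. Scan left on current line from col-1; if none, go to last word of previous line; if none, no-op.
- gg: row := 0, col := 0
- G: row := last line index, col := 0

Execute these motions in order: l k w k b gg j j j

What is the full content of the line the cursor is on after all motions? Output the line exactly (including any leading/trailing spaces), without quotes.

After 1 (l): row=0 col=1 char='k'
After 2 (k): row=0 col=1 char='k'
After 3 (w): row=0 col=5 char='l'
After 4 (k): row=0 col=5 char='l'
After 5 (b): row=0 col=0 char='s'
After 6 (gg): row=0 col=0 char='s'
After 7 (j): row=1 col=0 char='s'
After 8 (j): row=2 col=0 char='s'
After 9 (j): row=3 col=0 char='z'

Answer: zero snow  zero six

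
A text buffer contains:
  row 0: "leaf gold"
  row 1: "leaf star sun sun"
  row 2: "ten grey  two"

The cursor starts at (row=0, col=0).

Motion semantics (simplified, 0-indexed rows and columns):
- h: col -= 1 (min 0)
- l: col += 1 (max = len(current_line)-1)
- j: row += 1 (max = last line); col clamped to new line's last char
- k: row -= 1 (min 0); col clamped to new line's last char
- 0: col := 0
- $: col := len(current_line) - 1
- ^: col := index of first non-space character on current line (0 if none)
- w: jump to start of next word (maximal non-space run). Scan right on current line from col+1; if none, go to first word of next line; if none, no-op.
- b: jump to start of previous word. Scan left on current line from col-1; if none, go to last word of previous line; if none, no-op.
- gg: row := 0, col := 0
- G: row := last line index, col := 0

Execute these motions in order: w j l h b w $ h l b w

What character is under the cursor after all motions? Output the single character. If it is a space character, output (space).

Answer: t

Derivation:
After 1 (w): row=0 col=5 char='g'
After 2 (j): row=1 col=5 char='s'
After 3 (l): row=1 col=6 char='t'
After 4 (h): row=1 col=5 char='s'
After 5 (b): row=1 col=0 char='l'
After 6 (w): row=1 col=5 char='s'
After 7 ($): row=1 col=16 char='n'
After 8 (h): row=1 col=15 char='u'
After 9 (l): row=1 col=16 char='n'
After 10 (b): row=1 col=14 char='s'
After 11 (w): row=2 col=0 char='t'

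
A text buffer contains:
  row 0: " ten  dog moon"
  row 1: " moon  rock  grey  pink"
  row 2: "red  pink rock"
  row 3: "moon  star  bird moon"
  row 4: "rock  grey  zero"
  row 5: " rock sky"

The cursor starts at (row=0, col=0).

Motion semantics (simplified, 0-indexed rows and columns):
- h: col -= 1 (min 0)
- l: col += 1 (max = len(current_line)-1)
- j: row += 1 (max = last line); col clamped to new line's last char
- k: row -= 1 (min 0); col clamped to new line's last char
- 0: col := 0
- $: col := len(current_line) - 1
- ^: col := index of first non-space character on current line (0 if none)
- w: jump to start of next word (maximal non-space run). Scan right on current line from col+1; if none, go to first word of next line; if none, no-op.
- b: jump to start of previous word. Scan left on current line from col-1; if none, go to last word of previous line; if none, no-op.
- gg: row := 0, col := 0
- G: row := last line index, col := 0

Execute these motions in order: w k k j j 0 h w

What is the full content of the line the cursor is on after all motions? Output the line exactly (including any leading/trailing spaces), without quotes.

Answer: red  pink rock

Derivation:
After 1 (w): row=0 col=1 char='t'
After 2 (k): row=0 col=1 char='t'
After 3 (k): row=0 col=1 char='t'
After 4 (j): row=1 col=1 char='m'
After 5 (j): row=2 col=1 char='e'
After 6 (0): row=2 col=0 char='r'
After 7 (h): row=2 col=0 char='r'
After 8 (w): row=2 col=5 char='p'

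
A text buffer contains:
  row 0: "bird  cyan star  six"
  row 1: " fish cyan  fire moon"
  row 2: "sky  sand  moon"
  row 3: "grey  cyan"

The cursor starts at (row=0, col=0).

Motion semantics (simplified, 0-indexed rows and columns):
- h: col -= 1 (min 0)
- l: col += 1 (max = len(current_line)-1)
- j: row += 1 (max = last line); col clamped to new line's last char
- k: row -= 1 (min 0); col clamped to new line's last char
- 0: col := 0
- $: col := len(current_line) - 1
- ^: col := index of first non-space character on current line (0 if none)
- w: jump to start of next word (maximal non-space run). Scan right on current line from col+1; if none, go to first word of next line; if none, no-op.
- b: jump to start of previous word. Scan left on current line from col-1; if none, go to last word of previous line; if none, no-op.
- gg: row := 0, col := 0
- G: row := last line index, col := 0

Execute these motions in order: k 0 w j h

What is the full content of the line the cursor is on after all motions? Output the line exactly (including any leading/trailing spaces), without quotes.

Answer:  fish cyan  fire moon

Derivation:
After 1 (k): row=0 col=0 char='b'
After 2 (0): row=0 col=0 char='b'
After 3 (w): row=0 col=6 char='c'
After 4 (j): row=1 col=6 char='c'
After 5 (h): row=1 col=5 char='_'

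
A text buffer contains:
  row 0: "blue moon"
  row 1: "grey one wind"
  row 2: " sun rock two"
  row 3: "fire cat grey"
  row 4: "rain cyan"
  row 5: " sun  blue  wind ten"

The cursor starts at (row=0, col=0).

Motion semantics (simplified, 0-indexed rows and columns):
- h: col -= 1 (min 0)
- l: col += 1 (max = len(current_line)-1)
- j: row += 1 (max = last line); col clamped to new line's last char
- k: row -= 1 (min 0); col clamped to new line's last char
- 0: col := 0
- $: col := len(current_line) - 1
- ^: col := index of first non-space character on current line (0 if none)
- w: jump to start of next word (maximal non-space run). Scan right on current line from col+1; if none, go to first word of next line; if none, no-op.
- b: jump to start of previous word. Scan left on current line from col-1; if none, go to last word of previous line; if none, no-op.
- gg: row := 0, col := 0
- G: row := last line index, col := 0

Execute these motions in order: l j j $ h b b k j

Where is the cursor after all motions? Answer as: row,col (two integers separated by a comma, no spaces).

Answer: 2,5

Derivation:
After 1 (l): row=0 col=1 char='l'
After 2 (j): row=1 col=1 char='r'
After 3 (j): row=2 col=1 char='s'
After 4 ($): row=2 col=12 char='o'
After 5 (h): row=2 col=11 char='w'
After 6 (b): row=2 col=10 char='t'
After 7 (b): row=2 col=5 char='r'
After 8 (k): row=1 col=5 char='o'
After 9 (j): row=2 col=5 char='r'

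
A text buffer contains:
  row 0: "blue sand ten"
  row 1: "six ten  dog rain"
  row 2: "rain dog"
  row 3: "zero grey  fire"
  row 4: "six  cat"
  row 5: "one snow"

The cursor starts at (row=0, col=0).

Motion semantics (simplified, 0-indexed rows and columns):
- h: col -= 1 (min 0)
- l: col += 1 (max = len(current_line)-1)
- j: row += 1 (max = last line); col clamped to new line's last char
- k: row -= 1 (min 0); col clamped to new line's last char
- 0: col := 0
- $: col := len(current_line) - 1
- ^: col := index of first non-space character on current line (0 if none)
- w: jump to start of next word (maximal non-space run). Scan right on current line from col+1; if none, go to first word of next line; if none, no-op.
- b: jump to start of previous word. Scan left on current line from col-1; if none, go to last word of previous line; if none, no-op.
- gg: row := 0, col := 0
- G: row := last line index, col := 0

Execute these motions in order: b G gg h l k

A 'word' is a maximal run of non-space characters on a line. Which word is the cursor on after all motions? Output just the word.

Answer: blue

Derivation:
After 1 (b): row=0 col=0 char='b'
After 2 (G): row=5 col=0 char='o'
After 3 (gg): row=0 col=0 char='b'
After 4 (h): row=0 col=0 char='b'
After 5 (l): row=0 col=1 char='l'
After 6 (k): row=0 col=1 char='l'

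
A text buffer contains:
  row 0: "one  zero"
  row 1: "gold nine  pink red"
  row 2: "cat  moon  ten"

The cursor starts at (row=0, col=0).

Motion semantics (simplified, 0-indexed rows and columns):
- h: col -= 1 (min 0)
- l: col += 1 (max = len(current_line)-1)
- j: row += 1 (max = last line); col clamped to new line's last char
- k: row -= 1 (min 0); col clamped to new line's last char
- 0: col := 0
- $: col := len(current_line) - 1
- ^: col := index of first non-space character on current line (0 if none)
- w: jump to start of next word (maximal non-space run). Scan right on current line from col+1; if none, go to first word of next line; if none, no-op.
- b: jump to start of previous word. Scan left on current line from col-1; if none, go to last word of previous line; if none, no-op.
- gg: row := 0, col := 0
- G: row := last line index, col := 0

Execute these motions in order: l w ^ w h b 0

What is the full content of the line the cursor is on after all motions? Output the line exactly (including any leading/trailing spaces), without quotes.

Answer: one  zero

Derivation:
After 1 (l): row=0 col=1 char='n'
After 2 (w): row=0 col=5 char='z'
After 3 (^): row=0 col=0 char='o'
After 4 (w): row=0 col=5 char='z'
After 5 (h): row=0 col=4 char='_'
After 6 (b): row=0 col=0 char='o'
After 7 (0): row=0 col=0 char='o'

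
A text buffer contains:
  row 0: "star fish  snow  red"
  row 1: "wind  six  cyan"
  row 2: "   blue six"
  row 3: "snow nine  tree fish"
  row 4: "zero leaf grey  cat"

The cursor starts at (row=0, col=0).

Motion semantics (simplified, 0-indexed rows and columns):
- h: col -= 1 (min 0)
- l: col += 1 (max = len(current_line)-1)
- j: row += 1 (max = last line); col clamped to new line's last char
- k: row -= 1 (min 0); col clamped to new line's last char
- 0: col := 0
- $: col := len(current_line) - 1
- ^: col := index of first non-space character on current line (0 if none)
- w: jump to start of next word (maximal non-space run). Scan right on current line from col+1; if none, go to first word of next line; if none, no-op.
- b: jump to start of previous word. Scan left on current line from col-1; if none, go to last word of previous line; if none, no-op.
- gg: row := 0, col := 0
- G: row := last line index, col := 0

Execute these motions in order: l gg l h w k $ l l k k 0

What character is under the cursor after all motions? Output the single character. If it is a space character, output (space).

After 1 (l): row=0 col=1 char='t'
After 2 (gg): row=0 col=0 char='s'
After 3 (l): row=0 col=1 char='t'
After 4 (h): row=0 col=0 char='s'
After 5 (w): row=0 col=5 char='f'
After 6 (k): row=0 col=5 char='f'
After 7 ($): row=0 col=19 char='d'
After 8 (l): row=0 col=19 char='d'
After 9 (l): row=0 col=19 char='d'
After 10 (k): row=0 col=19 char='d'
After 11 (k): row=0 col=19 char='d'
After 12 (0): row=0 col=0 char='s'

Answer: s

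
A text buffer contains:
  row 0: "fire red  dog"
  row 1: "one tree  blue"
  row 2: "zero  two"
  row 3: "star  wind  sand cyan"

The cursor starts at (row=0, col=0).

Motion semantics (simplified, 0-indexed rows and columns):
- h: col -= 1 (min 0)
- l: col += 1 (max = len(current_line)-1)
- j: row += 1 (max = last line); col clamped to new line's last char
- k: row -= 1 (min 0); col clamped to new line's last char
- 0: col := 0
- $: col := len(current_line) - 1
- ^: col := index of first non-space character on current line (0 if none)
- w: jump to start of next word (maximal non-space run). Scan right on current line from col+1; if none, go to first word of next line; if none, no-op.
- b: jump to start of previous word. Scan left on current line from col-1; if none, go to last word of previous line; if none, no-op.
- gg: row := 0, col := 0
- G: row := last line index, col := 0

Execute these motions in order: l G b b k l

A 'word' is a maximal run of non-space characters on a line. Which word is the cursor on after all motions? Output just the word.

Answer: one

Derivation:
After 1 (l): row=0 col=1 char='i'
After 2 (G): row=3 col=0 char='s'
After 3 (b): row=2 col=6 char='t'
After 4 (b): row=2 col=0 char='z'
After 5 (k): row=1 col=0 char='o'
After 6 (l): row=1 col=1 char='n'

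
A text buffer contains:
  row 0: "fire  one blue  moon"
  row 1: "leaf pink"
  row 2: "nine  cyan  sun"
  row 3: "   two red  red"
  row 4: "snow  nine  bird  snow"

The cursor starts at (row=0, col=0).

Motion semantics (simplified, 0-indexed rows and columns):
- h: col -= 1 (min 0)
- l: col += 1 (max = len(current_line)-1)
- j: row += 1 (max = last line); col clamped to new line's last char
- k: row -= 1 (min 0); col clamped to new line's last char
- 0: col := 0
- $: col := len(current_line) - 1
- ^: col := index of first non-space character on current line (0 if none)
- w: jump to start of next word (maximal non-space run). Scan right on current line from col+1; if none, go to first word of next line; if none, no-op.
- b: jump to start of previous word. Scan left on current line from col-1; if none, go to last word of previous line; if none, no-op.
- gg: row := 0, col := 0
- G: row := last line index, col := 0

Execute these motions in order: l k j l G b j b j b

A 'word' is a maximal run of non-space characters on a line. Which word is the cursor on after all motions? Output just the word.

Answer: snow

Derivation:
After 1 (l): row=0 col=1 char='i'
After 2 (k): row=0 col=1 char='i'
After 3 (j): row=1 col=1 char='e'
After 4 (l): row=1 col=2 char='a'
After 5 (G): row=4 col=0 char='s'
After 6 (b): row=3 col=12 char='r'
After 7 (j): row=4 col=12 char='b'
After 8 (b): row=4 col=6 char='n'
After 9 (j): row=4 col=6 char='n'
After 10 (b): row=4 col=0 char='s'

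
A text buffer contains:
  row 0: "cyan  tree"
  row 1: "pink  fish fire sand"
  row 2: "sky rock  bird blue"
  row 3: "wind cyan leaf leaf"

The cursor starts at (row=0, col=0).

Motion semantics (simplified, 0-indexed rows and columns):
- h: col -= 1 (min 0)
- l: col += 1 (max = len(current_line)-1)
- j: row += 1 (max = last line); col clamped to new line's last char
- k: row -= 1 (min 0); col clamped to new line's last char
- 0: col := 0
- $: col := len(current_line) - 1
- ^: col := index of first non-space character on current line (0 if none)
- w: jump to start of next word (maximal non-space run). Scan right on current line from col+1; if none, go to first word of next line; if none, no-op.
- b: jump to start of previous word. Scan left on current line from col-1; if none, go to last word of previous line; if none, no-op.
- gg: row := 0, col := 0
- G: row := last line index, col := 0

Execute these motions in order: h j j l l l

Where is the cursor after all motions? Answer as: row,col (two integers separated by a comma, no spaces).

Answer: 2,3

Derivation:
After 1 (h): row=0 col=0 char='c'
After 2 (j): row=1 col=0 char='p'
After 3 (j): row=2 col=0 char='s'
After 4 (l): row=2 col=1 char='k'
After 5 (l): row=2 col=2 char='y'
After 6 (l): row=2 col=3 char='_'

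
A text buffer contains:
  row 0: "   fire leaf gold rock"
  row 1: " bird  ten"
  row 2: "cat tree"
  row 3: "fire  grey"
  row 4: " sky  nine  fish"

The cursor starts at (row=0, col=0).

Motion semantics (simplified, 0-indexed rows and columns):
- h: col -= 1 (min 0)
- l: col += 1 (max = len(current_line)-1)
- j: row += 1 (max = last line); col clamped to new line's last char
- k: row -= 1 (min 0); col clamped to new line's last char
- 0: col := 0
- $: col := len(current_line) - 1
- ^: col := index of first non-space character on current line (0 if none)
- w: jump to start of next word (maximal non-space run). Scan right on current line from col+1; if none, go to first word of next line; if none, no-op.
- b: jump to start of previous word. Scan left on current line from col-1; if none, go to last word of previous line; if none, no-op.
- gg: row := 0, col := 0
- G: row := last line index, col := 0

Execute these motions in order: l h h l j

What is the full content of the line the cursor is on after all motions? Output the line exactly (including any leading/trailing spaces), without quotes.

After 1 (l): row=0 col=1 char='_'
After 2 (h): row=0 col=0 char='_'
After 3 (h): row=0 col=0 char='_'
After 4 (l): row=0 col=1 char='_'
After 5 (j): row=1 col=1 char='b'

Answer:  bird  ten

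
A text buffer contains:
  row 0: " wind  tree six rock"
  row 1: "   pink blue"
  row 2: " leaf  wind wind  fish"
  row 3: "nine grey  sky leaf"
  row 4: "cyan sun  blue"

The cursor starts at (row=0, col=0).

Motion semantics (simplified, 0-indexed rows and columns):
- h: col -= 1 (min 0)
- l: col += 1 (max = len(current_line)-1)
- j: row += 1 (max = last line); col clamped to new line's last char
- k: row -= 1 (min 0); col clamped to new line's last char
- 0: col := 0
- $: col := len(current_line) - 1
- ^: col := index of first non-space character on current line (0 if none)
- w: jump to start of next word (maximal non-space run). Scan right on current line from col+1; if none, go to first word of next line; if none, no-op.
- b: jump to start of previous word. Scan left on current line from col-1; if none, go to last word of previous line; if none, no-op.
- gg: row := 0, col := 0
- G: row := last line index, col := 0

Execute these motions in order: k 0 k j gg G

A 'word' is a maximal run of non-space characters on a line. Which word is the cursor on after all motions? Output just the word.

Answer: cyan

Derivation:
After 1 (k): row=0 col=0 char='_'
After 2 (0): row=0 col=0 char='_'
After 3 (k): row=0 col=0 char='_'
After 4 (j): row=1 col=0 char='_'
After 5 (gg): row=0 col=0 char='_'
After 6 (G): row=4 col=0 char='c'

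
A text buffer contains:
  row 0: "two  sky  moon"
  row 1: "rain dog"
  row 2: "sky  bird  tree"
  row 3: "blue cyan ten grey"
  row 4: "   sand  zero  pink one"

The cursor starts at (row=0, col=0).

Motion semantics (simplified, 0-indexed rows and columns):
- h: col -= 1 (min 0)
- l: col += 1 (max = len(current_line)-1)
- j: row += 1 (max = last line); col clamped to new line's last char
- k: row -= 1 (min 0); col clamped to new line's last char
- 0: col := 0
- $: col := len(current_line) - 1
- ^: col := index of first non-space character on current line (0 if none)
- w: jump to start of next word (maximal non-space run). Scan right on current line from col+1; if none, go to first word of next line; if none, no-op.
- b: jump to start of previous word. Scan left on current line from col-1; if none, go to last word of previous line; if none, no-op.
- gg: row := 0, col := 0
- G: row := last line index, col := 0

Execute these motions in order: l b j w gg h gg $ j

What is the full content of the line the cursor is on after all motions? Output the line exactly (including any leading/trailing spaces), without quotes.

After 1 (l): row=0 col=1 char='w'
After 2 (b): row=0 col=0 char='t'
After 3 (j): row=1 col=0 char='r'
After 4 (w): row=1 col=5 char='d'
After 5 (gg): row=0 col=0 char='t'
After 6 (h): row=0 col=0 char='t'
After 7 (gg): row=0 col=0 char='t'
After 8 ($): row=0 col=13 char='n'
After 9 (j): row=1 col=7 char='g'

Answer: rain dog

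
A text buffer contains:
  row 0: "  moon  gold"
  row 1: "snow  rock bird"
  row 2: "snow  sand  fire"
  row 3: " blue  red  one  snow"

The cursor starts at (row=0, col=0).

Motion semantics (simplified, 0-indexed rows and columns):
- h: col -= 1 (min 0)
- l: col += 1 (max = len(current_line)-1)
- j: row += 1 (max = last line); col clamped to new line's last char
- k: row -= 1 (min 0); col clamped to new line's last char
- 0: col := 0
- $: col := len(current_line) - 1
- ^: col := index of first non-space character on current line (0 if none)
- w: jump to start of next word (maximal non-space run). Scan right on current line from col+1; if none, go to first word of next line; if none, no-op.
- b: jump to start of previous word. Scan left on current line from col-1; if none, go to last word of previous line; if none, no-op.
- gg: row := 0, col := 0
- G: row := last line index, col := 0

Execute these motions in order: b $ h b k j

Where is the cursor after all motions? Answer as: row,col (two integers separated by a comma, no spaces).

Answer: 1,8

Derivation:
After 1 (b): row=0 col=0 char='_'
After 2 ($): row=0 col=11 char='d'
After 3 (h): row=0 col=10 char='l'
After 4 (b): row=0 col=8 char='g'
After 5 (k): row=0 col=8 char='g'
After 6 (j): row=1 col=8 char='c'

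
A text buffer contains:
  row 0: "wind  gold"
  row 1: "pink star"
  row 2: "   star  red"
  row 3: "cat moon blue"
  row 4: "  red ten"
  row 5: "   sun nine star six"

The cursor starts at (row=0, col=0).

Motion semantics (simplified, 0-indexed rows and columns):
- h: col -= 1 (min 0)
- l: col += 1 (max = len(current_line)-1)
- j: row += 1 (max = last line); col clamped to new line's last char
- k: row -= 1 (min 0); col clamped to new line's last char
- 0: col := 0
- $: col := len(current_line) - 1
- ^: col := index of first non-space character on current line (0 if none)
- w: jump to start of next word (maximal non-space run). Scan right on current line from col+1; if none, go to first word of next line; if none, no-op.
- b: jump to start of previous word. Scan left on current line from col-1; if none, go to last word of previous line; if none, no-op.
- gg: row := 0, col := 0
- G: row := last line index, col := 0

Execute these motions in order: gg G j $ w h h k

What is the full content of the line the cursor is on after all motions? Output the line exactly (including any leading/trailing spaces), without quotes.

After 1 (gg): row=0 col=0 char='w'
After 2 (G): row=5 col=0 char='_'
After 3 (j): row=5 col=0 char='_'
After 4 ($): row=5 col=19 char='x'
After 5 (w): row=5 col=19 char='x'
After 6 (h): row=5 col=18 char='i'
After 7 (h): row=5 col=17 char='s'
After 8 (k): row=4 col=8 char='n'

Answer:   red ten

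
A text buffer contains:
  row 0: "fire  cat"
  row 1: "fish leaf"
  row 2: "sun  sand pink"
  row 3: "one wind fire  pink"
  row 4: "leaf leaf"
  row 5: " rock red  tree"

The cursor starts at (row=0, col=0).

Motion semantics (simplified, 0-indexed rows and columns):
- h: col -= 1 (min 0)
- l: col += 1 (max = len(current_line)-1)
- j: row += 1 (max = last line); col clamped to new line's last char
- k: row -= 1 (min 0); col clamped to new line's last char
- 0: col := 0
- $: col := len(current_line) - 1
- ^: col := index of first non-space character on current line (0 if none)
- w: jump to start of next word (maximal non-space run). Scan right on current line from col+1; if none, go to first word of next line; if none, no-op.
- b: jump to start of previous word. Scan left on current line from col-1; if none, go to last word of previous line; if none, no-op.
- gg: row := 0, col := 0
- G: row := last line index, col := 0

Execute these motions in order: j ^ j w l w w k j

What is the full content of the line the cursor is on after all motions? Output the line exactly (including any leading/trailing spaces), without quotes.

After 1 (j): row=1 col=0 char='f'
After 2 (^): row=1 col=0 char='f'
After 3 (j): row=2 col=0 char='s'
After 4 (w): row=2 col=5 char='s'
After 5 (l): row=2 col=6 char='a'
After 6 (w): row=2 col=10 char='p'
After 7 (w): row=3 col=0 char='o'
After 8 (k): row=2 col=0 char='s'
After 9 (j): row=3 col=0 char='o'

Answer: one wind fire  pink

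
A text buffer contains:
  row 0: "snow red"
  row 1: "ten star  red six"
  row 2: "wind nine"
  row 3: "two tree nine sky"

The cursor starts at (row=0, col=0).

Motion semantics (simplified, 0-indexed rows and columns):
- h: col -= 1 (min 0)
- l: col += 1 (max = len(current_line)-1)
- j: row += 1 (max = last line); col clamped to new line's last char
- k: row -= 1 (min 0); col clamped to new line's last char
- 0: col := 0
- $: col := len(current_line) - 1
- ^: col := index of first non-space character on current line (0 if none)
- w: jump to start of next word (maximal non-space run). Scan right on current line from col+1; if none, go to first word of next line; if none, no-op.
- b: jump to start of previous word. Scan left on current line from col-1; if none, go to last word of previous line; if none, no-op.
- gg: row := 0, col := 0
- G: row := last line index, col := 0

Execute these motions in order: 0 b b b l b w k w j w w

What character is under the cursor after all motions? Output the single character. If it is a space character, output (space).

After 1 (0): row=0 col=0 char='s'
After 2 (b): row=0 col=0 char='s'
After 3 (b): row=0 col=0 char='s'
After 4 (b): row=0 col=0 char='s'
After 5 (l): row=0 col=1 char='n'
After 6 (b): row=0 col=0 char='s'
After 7 (w): row=0 col=5 char='r'
After 8 (k): row=0 col=5 char='r'
After 9 (w): row=1 col=0 char='t'
After 10 (j): row=2 col=0 char='w'
After 11 (w): row=2 col=5 char='n'
After 12 (w): row=3 col=0 char='t'

Answer: t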